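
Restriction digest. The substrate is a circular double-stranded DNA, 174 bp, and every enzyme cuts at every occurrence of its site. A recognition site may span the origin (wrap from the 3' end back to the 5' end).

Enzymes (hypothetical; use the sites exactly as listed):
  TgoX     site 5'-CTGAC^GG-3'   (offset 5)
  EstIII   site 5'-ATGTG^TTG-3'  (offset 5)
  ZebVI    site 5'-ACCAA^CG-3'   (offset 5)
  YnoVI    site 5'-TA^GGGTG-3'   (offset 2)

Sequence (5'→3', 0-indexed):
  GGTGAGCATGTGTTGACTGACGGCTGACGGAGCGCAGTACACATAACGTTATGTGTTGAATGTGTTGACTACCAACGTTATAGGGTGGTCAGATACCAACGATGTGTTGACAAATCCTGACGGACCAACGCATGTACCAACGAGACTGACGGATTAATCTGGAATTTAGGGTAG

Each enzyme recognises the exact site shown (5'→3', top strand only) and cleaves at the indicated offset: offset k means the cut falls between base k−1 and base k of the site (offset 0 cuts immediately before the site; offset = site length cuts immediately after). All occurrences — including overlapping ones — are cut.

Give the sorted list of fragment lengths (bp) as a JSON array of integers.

[7,7,7,7,9,9,10,11,12,13,15,17,23,27]

Per-enzyme occurrences:
  TgoX CTGACGG/5: at [16, 23, 116, 145] ⇒ [21, 28, 121, 150]
  EstIII ATGTGTTG/5: at [7, 50, 59, 101] ⇒ [12, 55, 64, 106]
  ZebVI ACCAACG/5: at [70, 94, 123, 135] ⇒ [75, 99, 128, 140]
  YnoVI TAGGGTG/2: at [80, 171] ⇒ [82, 173]

Pooled cuts: [12, 21, 28, 55, 64, 75, 82, 99, 106, 121, 128, 140, 150, 173]

Fragment lengths:
  12→21: 9 bp
  21→28: 7 bp
  28→55: 27 bp
  55→64: 9 bp
  64→75: 11 bp
  75→82: 7 bp
  82→99: 17 bp
  99→106: 7 bp
  106→121: 15 bp
  121→128: 7 bp
  128→140: 12 bp
  140→150: 10 bp
  150→173: 23 bp
  173→12 (wrap): 174-173+12 = 13 bp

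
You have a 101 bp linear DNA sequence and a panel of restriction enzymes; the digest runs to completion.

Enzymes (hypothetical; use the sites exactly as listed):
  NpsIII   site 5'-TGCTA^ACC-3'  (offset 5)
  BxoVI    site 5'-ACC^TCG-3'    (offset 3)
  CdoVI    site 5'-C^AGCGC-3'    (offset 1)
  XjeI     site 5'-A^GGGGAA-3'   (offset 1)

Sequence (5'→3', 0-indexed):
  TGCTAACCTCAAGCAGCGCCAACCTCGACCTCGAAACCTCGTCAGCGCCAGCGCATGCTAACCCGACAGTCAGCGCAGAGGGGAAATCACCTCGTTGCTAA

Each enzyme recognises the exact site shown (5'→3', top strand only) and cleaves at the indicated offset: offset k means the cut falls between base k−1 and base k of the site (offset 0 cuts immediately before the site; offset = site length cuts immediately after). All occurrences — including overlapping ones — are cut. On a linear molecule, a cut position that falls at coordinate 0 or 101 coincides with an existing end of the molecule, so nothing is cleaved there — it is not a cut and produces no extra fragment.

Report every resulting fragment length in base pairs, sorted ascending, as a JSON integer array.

[5,5,6,6,8,8,9,10,10,11,11,12]

Site scan:
  NpsIII TGCTAACC/5: at [0, 55] ⇒ [5, 60]
  BxoVI ACCTCG/3: at [21, 27, 35, 88] ⇒ [24, 30, 38, 91]
  CdoVI CAGCGC/1: at [13, 42, 48, 70] ⇒ [14, 43, 49, 71]
  XjeI AGGGGAA/1: at [78] ⇒ [79]

All cut coordinates (distinct, sorted): [5, 14, 24, 30, 38, 43, 49, 60, 71, 79, 91]

Fragments:
  [0,5): 5 bp
  [5,14): 9 bp
  [14,24): 10 bp
  [24,30): 6 bp
  [30,38): 8 bp
  [38,43): 5 bp
  [43,49): 6 bp
  [49,60): 11 bp
  [60,71): 11 bp
  [71,79): 8 bp
  [79,91): 12 bp
  [91,101): 10 bp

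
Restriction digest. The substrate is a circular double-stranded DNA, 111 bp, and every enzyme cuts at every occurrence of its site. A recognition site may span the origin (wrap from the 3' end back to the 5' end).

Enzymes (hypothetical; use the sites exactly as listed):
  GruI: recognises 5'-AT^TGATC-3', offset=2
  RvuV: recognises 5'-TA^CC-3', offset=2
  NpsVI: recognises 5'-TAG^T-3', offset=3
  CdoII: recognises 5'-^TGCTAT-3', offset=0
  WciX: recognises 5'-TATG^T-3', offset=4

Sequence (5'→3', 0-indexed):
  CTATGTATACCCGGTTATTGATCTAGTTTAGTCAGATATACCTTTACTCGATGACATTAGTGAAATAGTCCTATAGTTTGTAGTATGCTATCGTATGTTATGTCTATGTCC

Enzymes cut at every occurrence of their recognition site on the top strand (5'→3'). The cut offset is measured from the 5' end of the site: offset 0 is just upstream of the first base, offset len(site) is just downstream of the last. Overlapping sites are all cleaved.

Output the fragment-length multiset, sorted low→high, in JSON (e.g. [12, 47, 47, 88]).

[2,4,5,5,6,7,8,8,8,8,9,9,12,20]

Per-enzyme occurrences:
  GruI ATTGATC/2: at [16] ⇒ [18]
  RvuV TACC/2: at [7, 38] ⇒ [9, 40]
  NpsVI TAGT/3: at [23, 28, 57, 65, 73, 80] ⇒ [26, 31, 60, 68, 76, 83]
  CdoII TGCTAT/0: at [85] ⇒ [85]
  WciX TATGT/4: at [1, 93, 98, 104] ⇒ [5, 97, 102, 108]

Pooled cuts: [5, 9, 18, 26, 31, 40, 60, 68, 76, 83, 85, 97, 102, 108]

Fragments:
  5→9: 4 bp
  9→18: 9 bp
  18→26: 8 bp
  26→31: 5 bp
  31→40: 9 bp
  40→60: 20 bp
  60→68: 8 bp
  68→76: 8 bp
  76→83: 7 bp
  83→85: 2 bp
  85→97: 12 bp
  97→102: 5 bp
  102→108: 6 bp
  108→5 (wrap): 111-108+5 = 8 bp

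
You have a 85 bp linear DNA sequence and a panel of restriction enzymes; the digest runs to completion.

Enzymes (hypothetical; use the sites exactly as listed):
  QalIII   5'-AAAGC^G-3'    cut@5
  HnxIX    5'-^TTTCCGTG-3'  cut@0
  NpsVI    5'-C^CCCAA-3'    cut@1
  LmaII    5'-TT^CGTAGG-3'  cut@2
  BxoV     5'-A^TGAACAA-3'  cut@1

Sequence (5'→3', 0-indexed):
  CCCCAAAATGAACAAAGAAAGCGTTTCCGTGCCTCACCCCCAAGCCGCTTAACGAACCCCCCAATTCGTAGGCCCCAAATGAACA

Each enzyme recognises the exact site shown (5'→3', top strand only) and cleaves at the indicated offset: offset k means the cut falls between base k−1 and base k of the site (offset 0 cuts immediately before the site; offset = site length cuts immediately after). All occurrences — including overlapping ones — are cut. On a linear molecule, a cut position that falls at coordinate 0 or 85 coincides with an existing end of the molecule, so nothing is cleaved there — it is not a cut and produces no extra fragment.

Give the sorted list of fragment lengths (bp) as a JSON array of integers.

Per-enzyme occurrences:
  QalIII (AAAGCG, off=5): starts [17] → cuts [22]
  HnxIX (TTTCCGTG, off=0): starts [23] → cuts [23]
  NpsVI (CCCCAA, off=1): starts [0, 37, 58, 72] → cuts [1, 38, 59, 73]
  LmaII (TTCGTAGG, off=2): starts [64] → cuts [66]
  BxoV (ATGAACAA, off=1): starts [7] → cuts [8]

Pooled cuts: [1, 8, 22, 23, 38, 59, 66, 73]

Fragment lengths:
  [0,1): 1 bp
  [1,8): 7 bp
  [8,22): 14 bp
  [22,23): 1 bp
  [23,38): 15 bp
  [38,59): 21 bp
  [59,66): 7 bp
  [66,73): 7 bp
  [73,85): 12 bp

[1,1,7,7,7,12,14,15,21]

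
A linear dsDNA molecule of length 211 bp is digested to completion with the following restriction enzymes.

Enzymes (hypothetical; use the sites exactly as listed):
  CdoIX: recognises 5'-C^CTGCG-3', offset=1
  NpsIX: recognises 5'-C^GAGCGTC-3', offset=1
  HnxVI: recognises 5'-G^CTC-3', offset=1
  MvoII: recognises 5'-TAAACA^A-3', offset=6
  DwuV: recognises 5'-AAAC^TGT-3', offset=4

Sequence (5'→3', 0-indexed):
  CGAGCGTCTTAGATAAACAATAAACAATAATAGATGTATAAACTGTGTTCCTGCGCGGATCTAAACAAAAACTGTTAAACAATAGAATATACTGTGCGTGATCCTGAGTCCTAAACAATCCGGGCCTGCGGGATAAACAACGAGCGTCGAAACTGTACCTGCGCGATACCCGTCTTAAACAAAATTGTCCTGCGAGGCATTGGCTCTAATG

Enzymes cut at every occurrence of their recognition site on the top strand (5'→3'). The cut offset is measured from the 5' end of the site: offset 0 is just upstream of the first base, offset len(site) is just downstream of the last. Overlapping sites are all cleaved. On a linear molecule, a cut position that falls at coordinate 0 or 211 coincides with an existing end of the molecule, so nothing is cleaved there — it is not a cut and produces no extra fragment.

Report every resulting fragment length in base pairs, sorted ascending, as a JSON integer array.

Per-enzyme occurrences:
  CdoIX (CCTGCG, off=1): starts [49, 124, 157, 188] → cuts [50, 125, 158, 189]
  NpsIX (CGAGCGTC, off=1): starts [0, 140] → cuts [1, 141]
  HnxVI (GCTC, off=1): starts [202] → cuts [203]
  MvoII (TAAACAA, off=6): starts [13, 20, 61, 75, 111, 133, 175] → cuts [19, 26, 67, 81, 117, 139, 181]
  DwuV (AAACTGT, off=4): starts [39, 68, 149] → cuts [43, 72, 153]

All cut coordinates (distinct, sorted): [1, 19, 26, 43, 50, 67, 72, 81, 117, 125, 139, 141, 153, 158, 181, 189, 203]

Fragment lengths:
  [0,1): 1 bp
  [1,19): 18 bp
  [19,26): 7 bp
  [26,43): 17 bp
  [43,50): 7 bp
  [50,67): 17 bp
  [67,72): 5 bp
  [72,81): 9 bp
  [81,117): 36 bp
  [117,125): 8 bp
  [125,139): 14 bp
  [139,141): 2 bp
  [141,153): 12 bp
  [153,158): 5 bp
  [158,181): 23 bp
  [181,189): 8 bp
  [189,203): 14 bp
  [203,211): 8 bp

[1,2,5,5,7,7,8,8,8,9,12,14,14,17,17,18,23,36]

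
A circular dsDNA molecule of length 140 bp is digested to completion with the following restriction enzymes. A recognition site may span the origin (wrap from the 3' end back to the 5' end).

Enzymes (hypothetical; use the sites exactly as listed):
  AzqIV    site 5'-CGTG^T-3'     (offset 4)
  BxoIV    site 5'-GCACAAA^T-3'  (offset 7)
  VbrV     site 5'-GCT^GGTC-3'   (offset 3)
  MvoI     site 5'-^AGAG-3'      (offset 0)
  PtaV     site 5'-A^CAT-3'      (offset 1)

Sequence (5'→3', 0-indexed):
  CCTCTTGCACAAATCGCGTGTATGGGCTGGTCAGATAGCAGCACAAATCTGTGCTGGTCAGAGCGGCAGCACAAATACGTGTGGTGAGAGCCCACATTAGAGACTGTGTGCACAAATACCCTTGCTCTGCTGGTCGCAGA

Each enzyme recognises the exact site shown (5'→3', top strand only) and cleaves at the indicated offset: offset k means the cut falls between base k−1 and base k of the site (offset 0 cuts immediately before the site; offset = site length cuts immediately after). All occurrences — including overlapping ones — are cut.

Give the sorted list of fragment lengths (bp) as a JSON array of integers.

Scan for sites:
  AzqIV (CGTGT, off=4): starts [16, 77] → cuts [20, 81]
  BxoIV (GCACAAAT, off=7): starts [6, 40, 68, 109] → cuts [13, 47, 75, 116]
  VbrV (GCTGGTC, off=3): starts [25, 52, 128] → cuts [28, 55, 131]
  MvoI (AGAG, off=0): starts [59, 86, 98] → cuts [59, 86, 98]
  PtaV (ACAT, off=1): starts [93] → cuts [94]

All cut coordinates (distinct, sorted): [13, 20, 28, 47, 55, 59, 75, 81, 86, 94, 98, 116, 131]

Fragments:
  13→20: 7 bp
  20→28: 8 bp
  28→47: 19 bp
  47→55: 8 bp
  55→59: 4 bp
  59→75: 16 bp
  75→81: 6 bp
  81→86: 5 bp
  86→94: 8 bp
  94→98: 4 bp
  98→116: 18 bp
  116→131: 15 bp
  131→13 (wrap): 140-131+13 = 22 bp

[4,4,5,6,7,8,8,8,15,16,18,19,22]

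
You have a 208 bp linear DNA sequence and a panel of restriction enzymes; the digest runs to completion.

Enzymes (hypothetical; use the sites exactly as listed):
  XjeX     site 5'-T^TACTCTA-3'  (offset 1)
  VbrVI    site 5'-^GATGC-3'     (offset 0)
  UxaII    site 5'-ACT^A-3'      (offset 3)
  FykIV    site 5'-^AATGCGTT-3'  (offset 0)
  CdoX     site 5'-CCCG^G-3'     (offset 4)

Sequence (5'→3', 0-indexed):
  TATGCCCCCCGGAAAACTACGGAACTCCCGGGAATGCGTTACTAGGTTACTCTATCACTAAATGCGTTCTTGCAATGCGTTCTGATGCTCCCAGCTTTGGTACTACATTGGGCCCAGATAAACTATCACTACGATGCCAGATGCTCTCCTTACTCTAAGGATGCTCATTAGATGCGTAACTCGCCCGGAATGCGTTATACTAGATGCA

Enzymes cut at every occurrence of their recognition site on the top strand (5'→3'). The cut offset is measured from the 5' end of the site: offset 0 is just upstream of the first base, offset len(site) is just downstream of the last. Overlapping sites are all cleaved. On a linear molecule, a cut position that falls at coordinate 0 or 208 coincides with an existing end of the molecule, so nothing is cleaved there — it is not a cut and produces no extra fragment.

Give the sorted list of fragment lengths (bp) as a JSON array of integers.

[1,1,1,2,2,4,6,6,7,7,9,10,11,11,11,11,12,12,13,13,17,20,21]

Site scan:
  XjeX TTACTCTA/1: at [46, 149] ⇒ [47, 150]
  VbrVI GATGC/0: at [83, 132, 139, 159, 170, 202] ⇒ [83, 132, 139, 159, 170, 202]
  UxaII ACTA/3: at [15, 40, 56, 101, 121, 127, 198] ⇒ [18, 43, 59, 104, 124, 130, 201]
  FykIV AATGCGTT/0: at [32, 60, 73, 188] ⇒ [32, 60, 73, 188]
  CdoX CCCGG/4: at [7, 26, 183] ⇒ [11, 30, 187]

All cut coordinates (distinct, sorted): [11, 18, 30, 32, 43, 47, 59, 60, 73, 83, 104, 124, 130, 132, 139, 150, 159, 170, 187, 188, 201, 202]

Fragments:
  [0,11): 11 bp
  [11,18): 7 bp
  [18,30): 12 bp
  [30,32): 2 bp
  [32,43): 11 bp
  [43,47): 4 bp
  [47,59): 12 bp
  [59,60): 1 bp
  [60,73): 13 bp
  [73,83): 10 bp
  [83,104): 21 bp
  [104,124): 20 bp
  [124,130): 6 bp
  [130,132): 2 bp
  [132,139): 7 bp
  [139,150): 11 bp
  [150,159): 9 bp
  [159,170): 11 bp
  [170,187): 17 bp
  [187,188): 1 bp
  [188,201): 13 bp
  [201,202): 1 bp
  [202,208): 6 bp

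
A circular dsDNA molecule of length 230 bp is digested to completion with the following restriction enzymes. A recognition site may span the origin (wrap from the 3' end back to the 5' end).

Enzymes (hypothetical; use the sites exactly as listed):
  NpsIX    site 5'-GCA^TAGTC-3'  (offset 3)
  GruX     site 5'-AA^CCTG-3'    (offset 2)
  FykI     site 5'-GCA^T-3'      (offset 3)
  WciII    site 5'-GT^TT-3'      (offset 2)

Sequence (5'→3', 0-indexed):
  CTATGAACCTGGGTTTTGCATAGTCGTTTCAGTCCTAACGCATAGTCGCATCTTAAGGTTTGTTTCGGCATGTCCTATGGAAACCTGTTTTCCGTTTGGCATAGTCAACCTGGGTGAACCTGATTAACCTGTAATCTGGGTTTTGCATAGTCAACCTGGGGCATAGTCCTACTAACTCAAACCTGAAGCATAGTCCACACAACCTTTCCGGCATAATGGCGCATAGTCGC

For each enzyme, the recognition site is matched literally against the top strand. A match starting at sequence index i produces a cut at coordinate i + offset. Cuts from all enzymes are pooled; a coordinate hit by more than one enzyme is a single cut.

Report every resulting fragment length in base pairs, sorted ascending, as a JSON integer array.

Per-enzyme occurrences:
  NpsIX GCATAGTC/3: at [17, 39, 98, 144, 160, 187, 220] ⇒ [20, 42, 101, 147, 163, 190, 223]
  GruX AACCTG/2: at [5, 81, 106, 116, 125, 152, 179] ⇒ [7, 83, 108, 118, 127, 154, 181]
  FykI GCAT/3: at [17, 39, 47, 67, 98, 144, 160, 187, 210, 220] ⇒ [20, 42, 50, 70, 101, 147, 163, 190, 213, 223]
  WciII GTTT/2: at [12, 25, 57, 61, 86, 93, 139] ⇒ [14, 27, 59, 63, 88, 95, 141]

All cut coordinates (distinct, sorted): [7, 14, 20, 27, 42, 50, 59, 63, 70, 83, 88, 95, 101, 108, 118, 127, 141, 147, 154, 163, 181, 190, 213, 223]

Fragments:
  7→14: 7 bp
  14→20: 6 bp
  20→27: 7 bp
  27→42: 15 bp
  42→50: 8 bp
  50→59: 9 bp
  59→63: 4 bp
  63→70: 7 bp
  70→83: 13 bp
  83→88: 5 bp
  88→95: 7 bp
  95→101: 6 bp
  101→108: 7 bp
  108→118: 10 bp
  118→127: 9 bp
  127→141: 14 bp
  141→147: 6 bp
  147→154: 7 bp
  154→163: 9 bp
  163→181: 18 bp
  181→190: 9 bp
  190→213: 23 bp
  213→223: 10 bp
  223→7 (wrap): 230-223+7 = 14 bp

[4,5,6,6,6,7,7,7,7,7,7,8,9,9,9,9,10,10,13,14,14,15,18,23]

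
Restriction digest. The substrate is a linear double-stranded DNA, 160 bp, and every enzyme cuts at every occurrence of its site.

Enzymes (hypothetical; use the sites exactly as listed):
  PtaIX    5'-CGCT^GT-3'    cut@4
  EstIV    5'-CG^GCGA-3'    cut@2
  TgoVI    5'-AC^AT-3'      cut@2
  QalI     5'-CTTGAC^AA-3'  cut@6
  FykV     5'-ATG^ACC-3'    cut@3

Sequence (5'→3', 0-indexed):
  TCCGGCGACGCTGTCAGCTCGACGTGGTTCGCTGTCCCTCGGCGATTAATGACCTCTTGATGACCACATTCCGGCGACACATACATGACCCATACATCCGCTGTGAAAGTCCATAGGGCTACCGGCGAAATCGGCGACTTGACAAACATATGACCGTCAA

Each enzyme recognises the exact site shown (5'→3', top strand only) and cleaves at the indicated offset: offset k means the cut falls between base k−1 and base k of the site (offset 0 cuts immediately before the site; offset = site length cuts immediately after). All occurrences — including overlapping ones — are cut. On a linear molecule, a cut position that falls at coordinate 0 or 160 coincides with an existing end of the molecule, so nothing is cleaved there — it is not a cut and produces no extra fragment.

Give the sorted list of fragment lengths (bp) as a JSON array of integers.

[3,4,4,4,5,5,6,7,7,8,8,8,8,9,10,10,11,21,22]

Scan for sites:
  PtaIX CGCTGT/4: at [8, 29, 98] ⇒ [12, 33, 102]
  EstIV CGGCGA/2: at [2, 39, 71, 122, 131] ⇒ [4, 41, 73, 124, 133]
  TgoVI ACAT/2: at [65, 78, 82, 93, 145] ⇒ [67, 80, 84, 95, 147]
  QalI CTTGACAA/6: at [137] ⇒ [143]
  FykV ATGACC/3: at [48, 59, 84, 149] ⇒ [51, 62, 87, 152]

Pooled cuts: [4, 12, 33, 41, 51, 62, 67, 73, 80, 84, 87, 95, 102, 124, 133, 143, 147, 152]

Fragment lengths:
  [0,4): 4 bp
  [4,12): 8 bp
  [12,33): 21 bp
  [33,41): 8 bp
  [41,51): 10 bp
  [51,62): 11 bp
  [62,67): 5 bp
  [67,73): 6 bp
  [73,80): 7 bp
  [80,84): 4 bp
  [84,87): 3 bp
  [87,95): 8 bp
  [95,102): 7 bp
  [102,124): 22 bp
  [124,133): 9 bp
  [133,143): 10 bp
  [143,147): 4 bp
  [147,152): 5 bp
  [152,160): 8 bp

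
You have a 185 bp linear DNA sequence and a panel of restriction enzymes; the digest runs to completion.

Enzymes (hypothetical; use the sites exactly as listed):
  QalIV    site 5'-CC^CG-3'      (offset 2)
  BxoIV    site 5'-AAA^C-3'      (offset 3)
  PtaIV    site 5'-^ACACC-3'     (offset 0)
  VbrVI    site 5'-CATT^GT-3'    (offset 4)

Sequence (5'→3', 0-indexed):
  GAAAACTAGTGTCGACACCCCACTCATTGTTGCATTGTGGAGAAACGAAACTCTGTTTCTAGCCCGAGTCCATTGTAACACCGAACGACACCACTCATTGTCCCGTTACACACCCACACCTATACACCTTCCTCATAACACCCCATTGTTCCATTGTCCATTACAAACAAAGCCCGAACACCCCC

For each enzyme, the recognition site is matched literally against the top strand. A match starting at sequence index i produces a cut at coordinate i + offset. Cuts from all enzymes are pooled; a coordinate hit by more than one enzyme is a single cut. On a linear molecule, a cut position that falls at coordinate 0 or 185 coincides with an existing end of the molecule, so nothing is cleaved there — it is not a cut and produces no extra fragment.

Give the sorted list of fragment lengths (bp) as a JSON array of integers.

[3,3,4,5,5,6,6,7,8,8,8,8,9,9,10,10,10,12,12,14,14,14]

Per-enzyme occurrences:
  QalIV CCCG/2: at [62, 101, 172] ⇒ [64, 103, 174]
  BxoIV AAAC/3: at [2, 42, 47, 164] ⇒ [5, 45, 50, 167]
  PtaIV ACACC/0: at [14, 77, 87, 109, 115, 123, 137, 177] ⇒ [14, 77, 87, 109, 115, 123, 137, 177]
  VbrVI CATTGT/4: at [24, 32, 70, 95, 143, 151] ⇒ [28, 36, 74, 99, 147, 155]

All cut coordinates (distinct, sorted): [5, 14, 28, 36, 45, 50, 64, 74, 77, 87, 99, 103, 109, 115, 123, 137, 147, 155, 167, 174, 177]

Fragments:
  [0,5): 5 bp
  [5,14): 9 bp
  [14,28): 14 bp
  [28,36): 8 bp
  [36,45): 9 bp
  [45,50): 5 bp
  [50,64): 14 bp
  [64,74): 10 bp
  [74,77): 3 bp
  [77,87): 10 bp
  [87,99): 12 bp
  [99,103): 4 bp
  [103,109): 6 bp
  [109,115): 6 bp
  [115,123): 8 bp
  [123,137): 14 bp
  [137,147): 10 bp
  [147,155): 8 bp
  [155,167): 12 bp
  [167,174): 7 bp
  [174,177): 3 bp
  [177,185): 8 bp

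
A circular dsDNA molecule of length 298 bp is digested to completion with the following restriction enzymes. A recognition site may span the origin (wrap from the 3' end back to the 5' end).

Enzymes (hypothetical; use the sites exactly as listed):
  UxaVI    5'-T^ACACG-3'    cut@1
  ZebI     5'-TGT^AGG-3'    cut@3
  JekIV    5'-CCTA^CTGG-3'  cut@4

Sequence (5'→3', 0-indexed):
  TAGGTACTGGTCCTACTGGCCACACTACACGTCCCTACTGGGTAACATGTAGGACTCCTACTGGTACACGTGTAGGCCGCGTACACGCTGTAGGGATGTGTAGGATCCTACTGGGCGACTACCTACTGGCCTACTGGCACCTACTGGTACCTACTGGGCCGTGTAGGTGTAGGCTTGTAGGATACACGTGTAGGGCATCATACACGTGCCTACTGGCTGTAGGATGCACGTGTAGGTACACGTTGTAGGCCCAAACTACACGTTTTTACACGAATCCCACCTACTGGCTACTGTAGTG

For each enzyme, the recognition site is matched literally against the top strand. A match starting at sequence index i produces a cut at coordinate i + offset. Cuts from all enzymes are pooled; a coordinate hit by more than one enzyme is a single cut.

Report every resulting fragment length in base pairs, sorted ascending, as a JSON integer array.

[4,5,5,6,8,8,8,8,8,9,9,9,9,10,10,10,10,10,10,11,11,11,11,11,13,13,14,15,16,16]

Scan for sites:
  UxaVI (TACACG, off=1): starts [25, 64, 81, 182, 200, 236, 256, 266] → cuts [26, 65, 82, 183, 201, 237, 257, 267]
  ZebI (TGTAGG, off=3): starts [47, 70, 88, 98, 161, 167, 175, 188, 217, 230, 243, 296] → cuts [1, 50, 73, 91, 101, 164, 170, 178, 191, 220, 233, 246]
  JekIV (CCTACTGG, off=4): starts [11, 33, 56, 106, 121, 129, 139, 149, 208, 279] → cuts [15, 37, 60, 110, 125, 133, 143, 153, 212, 283]

All cut coordinates (distinct, sorted): [1, 15, 26, 37, 50, 60, 65, 73, 82, 91, 101, 110, 125, 133, 143, 153, 164, 170, 178, 183, 191, 201, 212, 220, 233, 237, 246, 257, 267, 283]

Fragments:
  1→15: 14 bp
  15→26: 11 bp
  26→37: 11 bp
  37→50: 13 bp
  50→60: 10 bp
  60→65: 5 bp
  65→73: 8 bp
  73→82: 9 bp
  82→91: 9 bp
  91→101: 10 bp
  101→110: 9 bp
  110→125: 15 bp
  125→133: 8 bp
  133→143: 10 bp
  143→153: 10 bp
  153→164: 11 bp
  164→170: 6 bp
  170→178: 8 bp
  178→183: 5 bp
  183→191: 8 bp
  191→201: 10 bp
  201→212: 11 bp
  212→220: 8 bp
  220→233: 13 bp
  233→237: 4 bp
  237→246: 9 bp
  246→257: 11 bp
  257→267: 10 bp
  267→283: 16 bp
  283→1 (wrap): 298-283+1 = 16 bp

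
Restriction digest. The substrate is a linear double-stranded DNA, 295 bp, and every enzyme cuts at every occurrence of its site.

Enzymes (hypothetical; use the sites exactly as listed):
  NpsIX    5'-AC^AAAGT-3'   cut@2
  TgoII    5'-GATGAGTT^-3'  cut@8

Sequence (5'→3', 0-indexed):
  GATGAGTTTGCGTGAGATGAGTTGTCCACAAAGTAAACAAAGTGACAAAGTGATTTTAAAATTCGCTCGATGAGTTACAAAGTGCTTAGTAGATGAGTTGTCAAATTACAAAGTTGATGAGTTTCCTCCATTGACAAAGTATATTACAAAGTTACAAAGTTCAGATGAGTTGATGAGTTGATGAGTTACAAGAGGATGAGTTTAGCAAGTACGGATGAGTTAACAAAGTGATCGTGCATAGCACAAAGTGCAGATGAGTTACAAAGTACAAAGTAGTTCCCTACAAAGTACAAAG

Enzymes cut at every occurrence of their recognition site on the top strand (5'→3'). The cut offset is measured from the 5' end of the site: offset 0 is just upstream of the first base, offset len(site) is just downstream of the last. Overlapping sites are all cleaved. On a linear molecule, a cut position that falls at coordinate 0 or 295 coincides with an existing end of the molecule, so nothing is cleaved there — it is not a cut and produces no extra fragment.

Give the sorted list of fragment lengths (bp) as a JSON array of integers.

[2,2,3,6,7,8,8,8,8,8,9,10,11,12,12,14,15,15,15,16,16,19,20,21,30]

Scan for sites:
  NpsIX ACAAAGT/2: at [27, 36, 44, 76, 107, 133, 145, 153, 222, 242, 260, 267, 282] ⇒ [29, 38, 46, 78, 109, 135, 147, 155, 224, 244, 262, 269, 284]
  TgoII GATGAGTT/8: at [0, 15, 68, 91, 115, 163, 171, 179, 194, 213, 252] ⇒ [8, 23, 76, 99, 123, 171, 179, 187, 202, 221, 260]

Pooled cuts: [8, 23, 29, 38, 46, 76, 78, 99, 109, 123, 135, 147, 155, 171, 179, 187, 202, 221, 224, 244, 260, 262, 269, 284]

Fragment lengths:
  [0,8): 8 bp
  [8,23): 15 bp
  [23,29): 6 bp
  [29,38): 9 bp
  [38,46): 8 bp
  [46,76): 30 bp
  [76,78): 2 bp
  [78,99): 21 bp
  [99,109): 10 bp
  [109,123): 14 bp
  [123,135): 12 bp
  [135,147): 12 bp
  [147,155): 8 bp
  [155,171): 16 bp
  [171,179): 8 bp
  [179,187): 8 bp
  [187,202): 15 bp
  [202,221): 19 bp
  [221,224): 3 bp
  [224,244): 20 bp
  [244,260): 16 bp
  [260,262): 2 bp
  [262,269): 7 bp
  [269,284): 15 bp
  [284,295): 11 bp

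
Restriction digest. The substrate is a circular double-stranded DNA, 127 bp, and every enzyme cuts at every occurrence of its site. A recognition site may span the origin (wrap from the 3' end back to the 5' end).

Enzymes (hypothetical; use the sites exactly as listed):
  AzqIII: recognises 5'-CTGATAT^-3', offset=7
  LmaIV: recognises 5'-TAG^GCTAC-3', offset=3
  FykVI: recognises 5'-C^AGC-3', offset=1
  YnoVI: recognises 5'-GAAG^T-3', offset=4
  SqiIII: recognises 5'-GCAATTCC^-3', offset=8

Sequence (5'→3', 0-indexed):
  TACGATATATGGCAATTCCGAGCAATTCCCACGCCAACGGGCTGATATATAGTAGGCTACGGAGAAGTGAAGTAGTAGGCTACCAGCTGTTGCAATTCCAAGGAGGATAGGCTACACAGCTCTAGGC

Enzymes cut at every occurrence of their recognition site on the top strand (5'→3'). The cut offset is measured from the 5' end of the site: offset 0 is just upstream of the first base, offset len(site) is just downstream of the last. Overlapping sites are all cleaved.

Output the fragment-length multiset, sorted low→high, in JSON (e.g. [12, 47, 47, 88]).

[5,6,6,7,7,8,10,11,12,15,19,21]

Per-enzyme occurrences:
  AzqIII (CTGATAT, off=7): starts [41] → cuts [48]
  LmaIV (TAGGCTAC, off=3): starts [52, 75, 107, 122] → cuts [55, 78, 110, 125]
  FykVI (CAGC, off=1): starts [83, 116] → cuts [84, 117]
  YnoVI (GAAGT, off=4): starts [63, 68] → cuts [67, 72]
  SqiIII (GCAATTCC, off=8): starts [11, 21, 91] → cuts [19, 29, 99]

Pooled cuts: [19, 29, 48, 55, 67, 72, 78, 84, 99, 110, 117, 125]

Fragment lengths:
  19→29: 10 bp
  29→48: 19 bp
  48→55: 7 bp
  55→67: 12 bp
  67→72: 5 bp
  72→78: 6 bp
  78→84: 6 bp
  84→99: 15 bp
  99→110: 11 bp
  110→117: 7 bp
  117→125: 8 bp
  125→19 (wrap): 127-125+19 = 21 bp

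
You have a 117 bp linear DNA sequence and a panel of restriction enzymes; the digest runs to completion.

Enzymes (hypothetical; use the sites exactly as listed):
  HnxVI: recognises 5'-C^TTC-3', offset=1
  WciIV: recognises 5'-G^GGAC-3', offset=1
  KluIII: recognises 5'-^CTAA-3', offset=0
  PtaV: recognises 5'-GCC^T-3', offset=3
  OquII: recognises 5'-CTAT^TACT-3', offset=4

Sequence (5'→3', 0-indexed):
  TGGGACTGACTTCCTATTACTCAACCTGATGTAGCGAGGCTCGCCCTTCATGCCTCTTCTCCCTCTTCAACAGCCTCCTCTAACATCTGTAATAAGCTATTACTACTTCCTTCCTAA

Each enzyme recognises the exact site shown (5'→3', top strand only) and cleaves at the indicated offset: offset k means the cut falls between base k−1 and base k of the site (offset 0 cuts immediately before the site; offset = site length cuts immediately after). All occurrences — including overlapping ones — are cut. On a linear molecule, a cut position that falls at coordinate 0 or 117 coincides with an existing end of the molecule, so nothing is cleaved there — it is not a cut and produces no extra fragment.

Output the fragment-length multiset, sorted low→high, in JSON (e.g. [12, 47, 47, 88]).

[2,2,3,4,4,4,6,7,8,8,9,10,21,29]

Site scan:
  HnxVI (CTTC, off=1): starts [9, 45, 55, 64, 105, 109] → cuts [10, 46, 56, 65, 106, 110]
  WciIV (GGGAC, off=1): starts [1] → cuts [2]
  KluIII (CTAA, off=0): starts [79, 113] → cuts [79, 113]
  PtaV (GCCT, off=3): starts [51, 72] → cuts [54, 75]
  OquII (CTATTACT, off=4): starts [13, 96] → cuts [17, 100]

Pooled cuts: [2, 10, 17, 46, 54, 56, 65, 75, 79, 100, 106, 110, 113]

Fragments:
  [0,2): 2 bp
  [2,10): 8 bp
  [10,17): 7 bp
  [17,46): 29 bp
  [46,54): 8 bp
  [54,56): 2 bp
  [56,65): 9 bp
  [65,75): 10 bp
  [75,79): 4 bp
  [79,100): 21 bp
  [100,106): 6 bp
  [106,110): 4 bp
  [110,113): 3 bp
  [113,117): 4 bp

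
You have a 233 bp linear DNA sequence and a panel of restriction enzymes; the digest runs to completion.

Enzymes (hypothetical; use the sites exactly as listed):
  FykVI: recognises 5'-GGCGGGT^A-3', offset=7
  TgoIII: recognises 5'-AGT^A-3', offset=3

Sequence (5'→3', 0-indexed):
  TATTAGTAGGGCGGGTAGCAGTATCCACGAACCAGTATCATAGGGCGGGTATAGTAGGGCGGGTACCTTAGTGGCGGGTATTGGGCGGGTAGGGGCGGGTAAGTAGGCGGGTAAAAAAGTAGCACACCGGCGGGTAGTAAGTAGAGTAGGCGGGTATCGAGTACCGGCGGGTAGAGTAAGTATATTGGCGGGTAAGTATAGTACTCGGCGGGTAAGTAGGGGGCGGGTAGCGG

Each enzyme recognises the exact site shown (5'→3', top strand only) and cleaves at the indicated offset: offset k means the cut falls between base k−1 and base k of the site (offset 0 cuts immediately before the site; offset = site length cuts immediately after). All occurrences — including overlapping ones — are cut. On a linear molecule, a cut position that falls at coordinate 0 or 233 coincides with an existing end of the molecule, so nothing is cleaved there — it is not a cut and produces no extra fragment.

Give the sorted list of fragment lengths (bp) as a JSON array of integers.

[3,4,4,4,4,4,5,5,5,5,5,6,7,7,8,8,8,9,9,10,10,11,11,11,12,14,14,15,15]

Scan for sites:
  FykVI GGCGGGTA/7: at [9, 43, 57, 72, 83, 93, 105, 128, 148, 165, 186, 206, 221] ⇒ [16, 50, 64, 79, 90, 100, 112, 135, 155, 172, 193, 213, 228]
  TgoIII AGTA/3: at [4, 19, 33, 52, 101, 117, 135, 139, 144, 159, 174, 178, 194, 199, 214] ⇒ [7, 22, 36, 55, 104, 120, 138, 142, 147, 162, 177, 181, 197, 202, 217]

Pooled cuts: [7, 16, 22, 36, 50, 55, 64, 79, 90, 100, 104, 112, 120, 135, 138, 142, 147, 155, 162, 172, 177, 181, 193, 197, 202, 213, 217, 228]

Fragments:
  [0,7): 7 bp
  [7,16): 9 bp
  [16,22): 6 bp
  [22,36): 14 bp
  [36,50): 14 bp
  [50,55): 5 bp
  [55,64): 9 bp
  [64,79): 15 bp
  [79,90): 11 bp
  [90,100): 10 bp
  [100,104): 4 bp
  [104,112): 8 bp
  [112,120): 8 bp
  [120,135): 15 bp
  [135,138): 3 bp
  [138,142): 4 bp
  [142,147): 5 bp
  [147,155): 8 bp
  [155,162): 7 bp
  [162,172): 10 bp
  [172,177): 5 bp
  [177,181): 4 bp
  [181,193): 12 bp
  [193,197): 4 bp
  [197,202): 5 bp
  [202,213): 11 bp
  [213,217): 4 bp
  [217,228): 11 bp
  [228,233): 5 bp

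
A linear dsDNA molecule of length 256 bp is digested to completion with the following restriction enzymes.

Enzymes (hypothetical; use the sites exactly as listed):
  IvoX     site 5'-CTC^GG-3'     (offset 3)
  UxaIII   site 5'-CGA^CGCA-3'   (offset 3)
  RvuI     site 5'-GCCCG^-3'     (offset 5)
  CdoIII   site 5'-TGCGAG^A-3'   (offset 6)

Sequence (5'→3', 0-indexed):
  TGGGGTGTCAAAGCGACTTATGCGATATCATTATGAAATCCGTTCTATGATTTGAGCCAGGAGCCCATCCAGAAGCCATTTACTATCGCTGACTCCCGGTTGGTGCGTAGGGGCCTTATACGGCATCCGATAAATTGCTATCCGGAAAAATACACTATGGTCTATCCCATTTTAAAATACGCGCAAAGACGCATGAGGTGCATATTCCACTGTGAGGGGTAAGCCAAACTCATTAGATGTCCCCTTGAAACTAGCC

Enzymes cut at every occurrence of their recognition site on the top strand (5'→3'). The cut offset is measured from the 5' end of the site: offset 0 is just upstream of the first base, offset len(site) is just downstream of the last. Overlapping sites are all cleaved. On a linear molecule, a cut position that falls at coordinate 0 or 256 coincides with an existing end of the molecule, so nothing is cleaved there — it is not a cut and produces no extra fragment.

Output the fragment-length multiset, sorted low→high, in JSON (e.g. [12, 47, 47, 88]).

Per-enzyme occurrences:
  IvoX (CTCGG, off=3): no sites
  UxaIII (CGACGCA, off=3): no sites
  RvuI (GCCCG, off=5): no sites
  CdoIII (TGCGAGA, off=6): no sites

Pooled cuts: ∅

Fragment lengths:
  no cuts → one linear fragment of 256 bp

[256]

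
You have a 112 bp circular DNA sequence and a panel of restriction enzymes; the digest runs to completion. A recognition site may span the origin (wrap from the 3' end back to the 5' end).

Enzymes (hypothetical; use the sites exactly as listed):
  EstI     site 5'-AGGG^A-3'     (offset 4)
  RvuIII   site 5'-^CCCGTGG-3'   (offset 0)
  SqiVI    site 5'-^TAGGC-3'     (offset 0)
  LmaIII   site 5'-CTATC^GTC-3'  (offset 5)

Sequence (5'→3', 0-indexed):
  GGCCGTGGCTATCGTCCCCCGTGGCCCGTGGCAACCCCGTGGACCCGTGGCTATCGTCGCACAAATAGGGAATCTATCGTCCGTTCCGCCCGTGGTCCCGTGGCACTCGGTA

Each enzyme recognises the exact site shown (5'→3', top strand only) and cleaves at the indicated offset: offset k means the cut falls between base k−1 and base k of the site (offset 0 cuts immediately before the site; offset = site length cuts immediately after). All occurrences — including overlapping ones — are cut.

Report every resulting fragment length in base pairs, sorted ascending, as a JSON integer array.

[4,7,8,8,8,10,11,12,14,15,15]

Scan for sites:
  EstI AGGGA/4: at [66] ⇒ [70]
  RvuIII CCCGTGG/0: at [17, 24, 35, 43, 88, 96] ⇒ [17, 24, 35, 43, 88, 96]
  SqiVI TAGGC/0: at [110] ⇒ [110]
  LmaIII CTATCGTC/5: at [8, 50, 73] ⇒ [13, 55, 78]

Pooled cuts: [13, 17, 24, 35, 43, 55, 70, 78, 88, 96, 110]

Fragment lengths:
  13→17: 4 bp
  17→24: 7 bp
  24→35: 11 bp
  35→43: 8 bp
  43→55: 12 bp
  55→70: 15 bp
  70→78: 8 bp
  78→88: 10 bp
  88→96: 8 bp
  96→110: 14 bp
  110→13 (wrap): 112-110+13 = 15 bp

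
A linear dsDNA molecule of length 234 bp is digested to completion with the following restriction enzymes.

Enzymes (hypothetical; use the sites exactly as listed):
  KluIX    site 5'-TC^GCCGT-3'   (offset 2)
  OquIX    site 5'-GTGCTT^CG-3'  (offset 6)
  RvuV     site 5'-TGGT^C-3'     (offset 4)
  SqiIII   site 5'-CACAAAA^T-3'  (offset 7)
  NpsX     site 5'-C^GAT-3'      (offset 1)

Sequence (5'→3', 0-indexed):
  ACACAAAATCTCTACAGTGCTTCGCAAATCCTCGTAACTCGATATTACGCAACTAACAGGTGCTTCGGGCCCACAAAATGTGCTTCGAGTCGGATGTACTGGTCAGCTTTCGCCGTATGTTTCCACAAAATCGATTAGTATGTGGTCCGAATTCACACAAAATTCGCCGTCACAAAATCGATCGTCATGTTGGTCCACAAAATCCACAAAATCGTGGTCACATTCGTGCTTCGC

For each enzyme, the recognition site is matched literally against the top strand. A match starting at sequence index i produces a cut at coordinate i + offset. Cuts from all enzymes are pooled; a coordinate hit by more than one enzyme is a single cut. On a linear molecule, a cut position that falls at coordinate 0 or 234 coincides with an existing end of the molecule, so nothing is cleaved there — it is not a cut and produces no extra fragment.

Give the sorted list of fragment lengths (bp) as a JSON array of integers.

Per-enzyme occurrences:
  KluIX TCGCCGT/2: at [109, 163] ⇒ [111, 165]
  OquIX GTGCTTCG/6: at [16, 59, 79, 225] ⇒ [22, 65, 85, 231]
  RvuV TGGTC/4: at [99, 142, 190, 214] ⇒ [103, 146, 194, 218]
  SqiIII CACAAAAT/7: at [1, 71, 123, 155, 170, 195, 204] ⇒ [8, 78, 130, 162, 177, 202, 211]
  NpsX CGAT/1: at [39, 131, 178] ⇒ [40, 132, 179]

Pooled cuts: [8, 22, 40, 65, 78, 85, 103, 111, 130, 132, 146, 162, 165, 177, 179, 194, 202, 211, 218, 231]

Fragments:
  [0,8): 8 bp
  [8,22): 14 bp
  [22,40): 18 bp
  [40,65): 25 bp
  [65,78): 13 bp
  [78,85): 7 bp
  [85,103): 18 bp
  [103,111): 8 bp
  [111,130): 19 bp
  [130,132): 2 bp
  [132,146): 14 bp
  [146,162): 16 bp
  [162,165): 3 bp
  [165,177): 12 bp
  [177,179): 2 bp
  [179,194): 15 bp
  [194,202): 8 bp
  [202,211): 9 bp
  [211,218): 7 bp
  [218,231): 13 bp
  [231,234): 3 bp

[2,2,3,3,7,7,8,8,8,9,12,13,13,14,14,15,16,18,18,19,25]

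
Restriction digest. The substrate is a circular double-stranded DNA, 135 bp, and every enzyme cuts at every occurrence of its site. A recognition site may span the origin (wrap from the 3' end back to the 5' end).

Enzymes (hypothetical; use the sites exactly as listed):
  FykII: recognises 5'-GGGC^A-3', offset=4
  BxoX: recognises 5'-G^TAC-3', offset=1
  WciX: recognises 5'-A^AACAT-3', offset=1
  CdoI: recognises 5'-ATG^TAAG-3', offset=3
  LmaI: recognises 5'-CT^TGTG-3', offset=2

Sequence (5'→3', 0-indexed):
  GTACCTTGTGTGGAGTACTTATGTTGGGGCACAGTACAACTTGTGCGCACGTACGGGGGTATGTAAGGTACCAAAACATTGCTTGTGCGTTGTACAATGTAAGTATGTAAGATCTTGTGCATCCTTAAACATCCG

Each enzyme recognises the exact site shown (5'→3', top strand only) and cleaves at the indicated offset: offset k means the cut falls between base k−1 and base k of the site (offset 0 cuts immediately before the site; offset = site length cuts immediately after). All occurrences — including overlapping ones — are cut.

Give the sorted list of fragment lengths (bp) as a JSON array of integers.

Scan for sites:
  FykII GGGCA/4: at [26] ⇒ [30]
  BxoX GTAC/1: at [0, 14, 33, 50, 67, 91] ⇒ [1, 15, 34, 51, 68, 92]
  WciX AAACAT/1: at [73, 126] ⇒ [74, 127]
  CdoI ATGTAAG/3: at [60, 96, 104] ⇒ [63, 99, 107]
  LmaI CTTGTG/2: at [4, 39, 81, 113] ⇒ [6, 41, 83, 115]

All cut coordinates (distinct, sorted): [1, 6, 15, 30, 34, 41, 51, 63, 68, 74, 83, 92, 99, 107, 115, 127]

Fragment lengths:
  1→6: 5 bp
  6→15: 9 bp
  15→30: 15 bp
  30→34: 4 bp
  34→41: 7 bp
  41→51: 10 bp
  51→63: 12 bp
  63→68: 5 bp
  68→74: 6 bp
  74→83: 9 bp
  83→92: 9 bp
  92→99: 7 bp
  99→107: 8 bp
  107→115: 8 bp
  115→127: 12 bp
  127→1 (wrap): 135-127+1 = 9 bp

[4,5,5,6,7,7,8,8,9,9,9,9,10,12,12,15]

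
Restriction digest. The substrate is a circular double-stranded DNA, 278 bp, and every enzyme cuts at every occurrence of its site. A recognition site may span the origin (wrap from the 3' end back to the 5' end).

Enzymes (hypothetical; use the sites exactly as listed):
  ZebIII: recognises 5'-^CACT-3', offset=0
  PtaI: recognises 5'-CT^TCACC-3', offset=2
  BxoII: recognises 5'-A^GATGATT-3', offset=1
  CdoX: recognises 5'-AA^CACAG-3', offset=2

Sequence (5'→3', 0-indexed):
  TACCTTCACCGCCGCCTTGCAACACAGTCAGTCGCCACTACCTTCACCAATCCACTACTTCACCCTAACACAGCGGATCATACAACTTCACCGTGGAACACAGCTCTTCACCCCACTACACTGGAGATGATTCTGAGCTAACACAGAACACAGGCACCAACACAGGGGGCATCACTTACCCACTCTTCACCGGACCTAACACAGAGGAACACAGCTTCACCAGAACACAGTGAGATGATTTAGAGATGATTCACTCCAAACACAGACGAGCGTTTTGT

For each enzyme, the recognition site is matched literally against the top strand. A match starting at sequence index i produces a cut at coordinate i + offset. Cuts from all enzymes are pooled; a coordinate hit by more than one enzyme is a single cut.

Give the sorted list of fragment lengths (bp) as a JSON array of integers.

[5,6,6,7,7,7,7,7,8,8,8,9,9,9,9,9,10,11,11,12,12,13,13,16,17,19,23]

Site scan:
  ZebIII CACT/0: at [35, 52, 113, 118, 172, 180, 251] ⇒ [35, 52, 113, 118, 172, 180, 251]
  PtaI CTTCACC/2: at [3, 41, 57, 85, 105, 184, 214] ⇒ [5, 43, 59, 87, 107, 186, 216]
  BxoII AGATGATT/1: at [124, 232, 243] ⇒ [125, 233, 244]
  CdoX AACACAG/2: at [20, 66, 96, 139, 146, 158, 197, 207, 223, 258] ⇒ [22, 68, 98, 141, 148, 160, 199, 209, 225, 260]

Pooled cuts: [5, 22, 35, 43, 52, 59, 68, 87, 98, 107, 113, 118, 125, 141, 148, 160, 172, 180, 186, 199, 209, 216, 225, 233, 244, 251, 260]

Fragment lengths:
  5→22: 17 bp
  22→35: 13 bp
  35→43: 8 bp
  43→52: 9 bp
  52→59: 7 bp
  59→68: 9 bp
  68→87: 19 bp
  87→98: 11 bp
  98→107: 9 bp
  107→113: 6 bp
  113→118: 5 bp
  118→125: 7 bp
  125→141: 16 bp
  141→148: 7 bp
  148→160: 12 bp
  160→172: 12 bp
  172→180: 8 bp
  180→186: 6 bp
  186→199: 13 bp
  199→209: 10 bp
  209→216: 7 bp
  216→225: 9 bp
  225→233: 8 bp
  233→244: 11 bp
  244→251: 7 bp
  251→260: 9 bp
  260→5 (wrap): 278-260+5 = 23 bp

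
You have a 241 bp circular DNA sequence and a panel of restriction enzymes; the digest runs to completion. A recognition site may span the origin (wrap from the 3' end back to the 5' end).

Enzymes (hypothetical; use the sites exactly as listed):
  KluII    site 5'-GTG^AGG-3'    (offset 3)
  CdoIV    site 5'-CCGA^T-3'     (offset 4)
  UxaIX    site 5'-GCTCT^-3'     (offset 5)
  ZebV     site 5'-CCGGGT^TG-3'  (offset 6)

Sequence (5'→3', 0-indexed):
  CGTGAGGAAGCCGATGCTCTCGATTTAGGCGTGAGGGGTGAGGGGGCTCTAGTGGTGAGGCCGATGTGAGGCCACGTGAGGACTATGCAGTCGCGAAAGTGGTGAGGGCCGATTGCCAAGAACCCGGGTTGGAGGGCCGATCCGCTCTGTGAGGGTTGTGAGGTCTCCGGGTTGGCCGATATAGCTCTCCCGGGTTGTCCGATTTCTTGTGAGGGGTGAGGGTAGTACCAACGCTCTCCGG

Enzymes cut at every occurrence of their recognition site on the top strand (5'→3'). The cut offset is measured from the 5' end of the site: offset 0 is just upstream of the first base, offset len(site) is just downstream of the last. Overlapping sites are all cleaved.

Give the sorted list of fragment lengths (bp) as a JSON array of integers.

Scan for sites:
  KluII (GTGAGG, off=3): starts [1, 30, 37, 54, 65, 75, 101, 148, 157, 208, 215] → cuts [4, 33, 40, 57, 68, 78, 104, 151, 160, 211, 218]
  CdoIV (CCGAT, off=4): starts [10, 60, 108, 136, 175, 198] → cuts [14, 64, 112, 140, 179, 202]
  UxaIX (GCTCT, off=5): starts [15, 45, 143, 183, 232] → cuts [20, 50, 148, 188, 237]
  ZebV (CCGGGTTG, off=6): starts [123, 166, 189] → cuts [129, 172, 195]

Pooled cuts: [4, 14, 20, 33, 40, 50, 57, 64, 68, 78, 104, 112, 129, 140, 148, 151, 160, 172, 179, 188, 195, 202, 211, 218, 237]

Fragment lengths:
  4→14: 10 bp
  14→20: 6 bp
  20→33: 13 bp
  33→40: 7 bp
  40→50: 10 bp
  50→57: 7 bp
  57→64: 7 bp
  64→68: 4 bp
  68→78: 10 bp
  78→104: 26 bp
  104→112: 8 bp
  112→129: 17 bp
  129→140: 11 bp
  140→148: 8 bp
  148→151: 3 bp
  151→160: 9 bp
  160→172: 12 bp
  172→179: 7 bp
  179→188: 9 bp
  188→195: 7 bp
  195→202: 7 bp
  202→211: 9 bp
  211→218: 7 bp
  218→237: 19 bp
  237→4 (wrap): 241-237+4 = 8 bp

[3,4,6,7,7,7,7,7,7,7,8,8,8,9,9,9,10,10,10,11,12,13,17,19,26]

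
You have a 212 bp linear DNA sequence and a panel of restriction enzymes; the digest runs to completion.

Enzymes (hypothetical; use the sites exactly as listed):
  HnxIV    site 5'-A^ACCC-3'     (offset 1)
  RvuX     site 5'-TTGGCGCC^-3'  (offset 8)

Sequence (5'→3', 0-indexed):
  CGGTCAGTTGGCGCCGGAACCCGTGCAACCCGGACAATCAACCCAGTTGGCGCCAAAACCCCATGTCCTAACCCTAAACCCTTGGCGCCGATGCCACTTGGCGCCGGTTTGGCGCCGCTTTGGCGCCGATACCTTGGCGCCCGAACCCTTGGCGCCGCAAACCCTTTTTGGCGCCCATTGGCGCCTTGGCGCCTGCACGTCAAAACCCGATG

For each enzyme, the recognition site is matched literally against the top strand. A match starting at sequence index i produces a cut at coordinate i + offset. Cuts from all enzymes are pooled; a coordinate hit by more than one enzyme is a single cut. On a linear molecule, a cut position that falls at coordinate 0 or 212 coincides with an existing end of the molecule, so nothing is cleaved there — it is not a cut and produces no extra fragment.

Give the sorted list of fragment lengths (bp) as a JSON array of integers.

[3,3,3,4,7,8,8,9,10,11,11,11,12,12,13,13,14,14,15,15,16]

Scan for sites:
  HnxIV (AACCC, off=1): starts [17, 26, 39, 56, 69, 76, 143, 159, 203] → cuts [18, 27, 40, 57, 70, 77, 144, 160, 204]
  RvuX (TTGGCGCC, off=8): starts [7, 46, 81, 97, 108, 119, 133, 148, 167, 177, 185] → cuts [15, 54, 89, 105, 116, 127, 141, 156, 175, 185, 193]

All cut coordinates (distinct, sorted): [15, 18, 27, 40, 54, 57, 70, 77, 89, 105, 116, 127, 141, 144, 156, 160, 175, 185, 193, 204]

Fragments:
  [0,15): 15 bp
  [15,18): 3 bp
  [18,27): 9 bp
  [27,40): 13 bp
  [40,54): 14 bp
  [54,57): 3 bp
  [57,70): 13 bp
  [70,77): 7 bp
  [77,89): 12 bp
  [89,105): 16 bp
  [105,116): 11 bp
  [116,127): 11 bp
  [127,141): 14 bp
  [141,144): 3 bp
  [144,156): 12 bp
  [156,160): 4 bp
  [160,175): 15 bp
  [175,185): 10 bp
  [185,193): 8 bp
  [193,204): 11 bp
  [204,212): 8 bp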